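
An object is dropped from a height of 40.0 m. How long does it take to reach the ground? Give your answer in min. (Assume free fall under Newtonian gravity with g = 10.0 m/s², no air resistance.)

t = √(2h/g) = √(2 × 40.0 / 10.0) = 2.82843 s
t = 2.82843 s / 60.0 = 0.04714 min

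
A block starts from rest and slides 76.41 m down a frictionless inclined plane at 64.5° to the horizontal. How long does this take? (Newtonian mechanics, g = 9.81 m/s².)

a = g sin(θ) = 9.81 × sin(64.5°) = 8.8544 m/s²
t = √(2d/a) = √(2 × 76.41 / 8.8544) = 4.15 s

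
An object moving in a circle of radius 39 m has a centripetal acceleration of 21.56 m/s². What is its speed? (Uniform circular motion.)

v = √(a_c × r) = √(21.56 × 39) = 29.0 m/s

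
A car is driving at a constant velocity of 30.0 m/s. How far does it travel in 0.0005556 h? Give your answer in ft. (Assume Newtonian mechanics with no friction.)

t = 0.0005556 h × 3600.0 = 2.00016 s
d = v × t = 30.0 × 2.00016 = 60.0048 m
d = 60.0048 m / 0.3048 = 196.9 ft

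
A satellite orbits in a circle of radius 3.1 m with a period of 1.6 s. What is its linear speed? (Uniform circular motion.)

v = 2πr/T = 2π×3.1/1.6 = 12.17 m/s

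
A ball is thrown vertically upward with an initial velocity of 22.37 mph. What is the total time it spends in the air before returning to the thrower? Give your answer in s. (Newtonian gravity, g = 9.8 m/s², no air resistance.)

v₀ = 22.37 mph × 0.44704 = 10.0003 m/s
t_total = 2 × v₀ / g = 2 × 10.0003 / 9.8 = 2.041 s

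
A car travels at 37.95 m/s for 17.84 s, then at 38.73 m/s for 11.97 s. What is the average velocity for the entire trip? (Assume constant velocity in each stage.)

d₁ = v₁t₁ = 37.95 × 17.84 = 677.028 m
d₂ = v₂t₂ = 38.73 × 11.97 = 463.5981 m
d_total = 1140.6261 m, t_total = 29.81 s
v_avg = d_total/t_total = 1140.6261/29.81 = 38.26 m/s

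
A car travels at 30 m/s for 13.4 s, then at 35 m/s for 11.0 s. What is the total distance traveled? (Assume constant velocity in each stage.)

d₁ = v₁t₁ = 30 × 13.4 = 402.0 m
d₂ = v₂t₂ = 35 × 11.0 = 385.0 m
d_total = 402.0 + 385.0 = 787.0 m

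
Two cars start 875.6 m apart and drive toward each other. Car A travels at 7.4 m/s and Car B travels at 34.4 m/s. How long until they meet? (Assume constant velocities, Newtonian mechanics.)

Combined speed: v_combined = 7.4 + 34.4 = 41.8 m/s
Time to meet: t = d/v_combined = 875.6/41.8 = 20.95 s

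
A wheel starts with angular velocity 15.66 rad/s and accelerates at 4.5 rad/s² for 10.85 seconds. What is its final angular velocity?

ω = ω₀ + αt = 15.66 + 4.5 × 10.85 = 64.48 rad/s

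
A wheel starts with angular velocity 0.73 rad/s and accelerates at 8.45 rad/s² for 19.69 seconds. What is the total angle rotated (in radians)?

θ = ω₀t + ½αt² = 0.73×19.69 + ½×8.45×19.69² = 1652.39 rad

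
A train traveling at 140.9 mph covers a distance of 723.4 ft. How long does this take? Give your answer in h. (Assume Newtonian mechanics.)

d = 723.4 ft × 0.3048 = 220.492 m
v = 140.9 mph × 0.44704 = 62.9879 m/s
t = d / v = 220.492 / 62.9879 = 3.50055 s
t = 3.50055 s / 3600.0 = 0.0009724 h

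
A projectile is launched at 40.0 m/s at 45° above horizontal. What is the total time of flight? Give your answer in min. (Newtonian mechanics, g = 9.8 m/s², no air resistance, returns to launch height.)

T = 2 × v₀ × sin(θ) / g = 2 × 40.0 × sin(45°) / 9.8 = 2 × 40.0 × 0.707107 / 9.8 = 5.7723 s
T = 5.7723 s / 60.0 = 0.09621 min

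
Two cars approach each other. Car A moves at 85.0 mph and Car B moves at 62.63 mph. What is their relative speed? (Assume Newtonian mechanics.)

v_rel = v_A + v_B = 85.0 + 62.63 = 147.63 mph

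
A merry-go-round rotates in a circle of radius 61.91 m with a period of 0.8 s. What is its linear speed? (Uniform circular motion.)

v = 2πr/T = 2π×61.91/0.8 = 486.24 m/s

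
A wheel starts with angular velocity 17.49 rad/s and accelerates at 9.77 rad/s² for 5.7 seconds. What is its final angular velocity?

ω = ω₀ + αt = 17.49 + 9.77 × 5.7 = 73.18 rad/s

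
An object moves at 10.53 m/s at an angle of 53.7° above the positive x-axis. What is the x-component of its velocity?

vₓ = v cos(θ) = 10.53 × cos(53.7°) = 6.23 m/s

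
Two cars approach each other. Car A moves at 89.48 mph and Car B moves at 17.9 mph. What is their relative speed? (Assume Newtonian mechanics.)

v_rel = v_A + v_B = 89.48 + 17.9 = 107.38 mph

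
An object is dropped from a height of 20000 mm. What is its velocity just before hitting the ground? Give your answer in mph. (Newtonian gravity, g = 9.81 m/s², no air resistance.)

h = 20000 mm × 0.001 = 20.0 m
v = √(2gh) = √(2 × 9.81 × 20.0) = 19.8091 m/s
v = 19.8091 m/s / 0.44704 = 44.31 mph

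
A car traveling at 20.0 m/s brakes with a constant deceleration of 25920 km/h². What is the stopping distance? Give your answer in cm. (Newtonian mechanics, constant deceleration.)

a = 25920 km/h² × 7.716049382716049e-05 = 2.0 m/s²
d = v₀² / (2a) = 20.0² / (2 × 2.0) = 400.0 / 4.0 = 100.0 m
d = 100.0 m / 0.01 = 10000 cm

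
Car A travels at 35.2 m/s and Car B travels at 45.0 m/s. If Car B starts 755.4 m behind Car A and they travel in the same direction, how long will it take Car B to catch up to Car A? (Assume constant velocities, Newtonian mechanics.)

Relative speed: v_rel = 45.0 - 35.2 = 9.8 m/s
Time to catch: t = d₀/v_rel = 755.4/9.8 = 77.08 s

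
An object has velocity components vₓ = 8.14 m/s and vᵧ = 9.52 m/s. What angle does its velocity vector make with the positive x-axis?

θ = arctan(vᵧ/vₓ) = arctan(9.52/8.14) = 49.47°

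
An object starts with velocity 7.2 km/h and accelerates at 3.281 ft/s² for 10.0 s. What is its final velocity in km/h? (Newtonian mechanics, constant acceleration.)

v₀ = 7.2 km/h × 0.2777777777777778 = 2.0 m/s
a = 3.281 ft/s² × 0.3048 = 1.00005 m/s²
v = v₀ + a × t = 2.0 + 1.00005 × 10.0 = 12.0005 m/s
v = 12.0005 m/s / 0.2777777777777778 = 43.2 km/h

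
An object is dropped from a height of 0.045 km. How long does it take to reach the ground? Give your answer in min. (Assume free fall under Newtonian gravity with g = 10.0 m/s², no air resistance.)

h = 0.045 km × 1000.0 = 45.0 m
t = √(2h/g) = √(2 × 45.0 / 10.0) = 3.0 s
t = 3.0 s / 60.0 = 0.05 min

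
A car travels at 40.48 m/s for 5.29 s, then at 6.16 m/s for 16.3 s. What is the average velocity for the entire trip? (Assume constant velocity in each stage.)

d₁ = v₁t₁ = 40.48 × 5.29 = 214.1392 m
d₂ = v₂t₂ = 6.16 × 16.3 = 100.408 m
d_total = 314.5472 m, t_total = 21.59 s
v_avg = d_total/t_total = 314.5472/21.59 = 14.57 m/s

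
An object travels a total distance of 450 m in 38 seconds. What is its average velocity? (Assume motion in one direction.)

v_avg = Δd / Δt = 450 / 38 = 11.84 m/s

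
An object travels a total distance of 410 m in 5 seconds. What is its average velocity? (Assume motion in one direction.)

v_avg = Δd / Δt = 410 / 5 = 82.0 m/s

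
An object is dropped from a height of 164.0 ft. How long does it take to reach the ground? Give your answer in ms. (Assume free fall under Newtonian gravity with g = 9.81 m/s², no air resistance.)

h = 164.0 ft × 0.3048 = 49.9872 m
t = √(2h/g) = √(2 × 49.9872 / 9.81) = 3.19235 s
t = 3.19235 s / 0.001 = 3192 ms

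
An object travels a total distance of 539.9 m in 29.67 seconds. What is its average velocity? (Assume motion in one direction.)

v_avg = Δd / Δt = 539.9 / 29.67 = 18.2 m/s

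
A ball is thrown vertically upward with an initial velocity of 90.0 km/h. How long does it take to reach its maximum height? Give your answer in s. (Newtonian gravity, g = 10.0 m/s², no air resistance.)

v₀ = 90.0 km/h × 0.2777777777777778 = 25.0 m/s
t_up = v₀ / g = 25.0 / 10.0 = 2.5 s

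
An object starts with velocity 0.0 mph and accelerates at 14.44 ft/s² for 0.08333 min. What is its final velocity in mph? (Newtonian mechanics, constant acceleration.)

v₀ = 0.0 mph × 0.44704 = 0.0 m/s
a = 14.44 ft/s² × 0.3048 = 4.40131 m/s²
t = 0.08333 min × 60.0 = 4.9998 s
v = v₀ + a × t = 0.0 + 4.40131 × 4.9998 = 22.0057 m/s
v = 22.0057 m/s / 0.44704 = 49.23 mph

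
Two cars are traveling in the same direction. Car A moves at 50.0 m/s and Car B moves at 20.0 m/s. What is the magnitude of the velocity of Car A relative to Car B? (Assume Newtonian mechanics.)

v_rel = |v_A - v_B| = |50.0 - 20.0| = 30.0 m/s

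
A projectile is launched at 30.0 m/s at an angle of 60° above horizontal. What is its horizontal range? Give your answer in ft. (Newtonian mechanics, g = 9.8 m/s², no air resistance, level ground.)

R = v₀² × sin(2θ) / g = 30.0² × sin(2 × 60°) / 9.8 = 900.0 × 0.866025 / 9.8 = 79.5329 m
R = 79.5329 m / 0.3048 = 260.9 ft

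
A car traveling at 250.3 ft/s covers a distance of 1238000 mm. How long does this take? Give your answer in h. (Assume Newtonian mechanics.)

d = 1238000 mm × 0.001 = 1238.0 m
v = 250.3 ft/s × 0.3048 = 76.2914 m/s
t = d / v = 1238.0 / 76.2914 = 16.2273 s
t = 16.2273 s / 3600.0 = 0.004508 h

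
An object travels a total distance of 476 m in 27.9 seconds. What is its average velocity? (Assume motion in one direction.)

v_avg = Δd / Δt = 476 / 27.9 = 17.06 m/s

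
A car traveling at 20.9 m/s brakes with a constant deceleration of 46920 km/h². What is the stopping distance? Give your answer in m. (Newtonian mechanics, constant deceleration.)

a = 46920 km/h² × 7.716049382716049e-05 = 3.62037 m/s²
d = v₀² / (2a) = 20.9² / (2 × 3.62037) = 436.81 / 7.24074 = 60.33 m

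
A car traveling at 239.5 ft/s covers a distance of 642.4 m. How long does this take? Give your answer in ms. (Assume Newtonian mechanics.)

v = 239.5 ft/s × 0.3048 = 72.9996 m/s
t = d / v = 642.4 / 72.9996 = 8.80005 s
t = 8.80005 s / 0.001 = 8800 ms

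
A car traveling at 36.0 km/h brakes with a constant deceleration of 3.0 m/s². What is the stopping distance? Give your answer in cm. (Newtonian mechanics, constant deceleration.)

v₀ = 36.0 km/h × 0.2777777777777778 = 10.0 m/s
d = v₀² / (2a) = 10.0² / (2 × 3.0) = 100.0 / 6.0 = 16.6667 m
d = 16.6667 m / 0.01 = 1667 cm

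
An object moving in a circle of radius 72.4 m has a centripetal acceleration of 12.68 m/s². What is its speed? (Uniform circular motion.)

v = √(a_c × r) = √(12.68 × 72.4) = 30.3 m/s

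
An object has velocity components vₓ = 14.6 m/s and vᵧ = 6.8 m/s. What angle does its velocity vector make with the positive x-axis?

θ = arctan(vᵧ/vₓ) = arctan(6.8/14.6) = 24.97°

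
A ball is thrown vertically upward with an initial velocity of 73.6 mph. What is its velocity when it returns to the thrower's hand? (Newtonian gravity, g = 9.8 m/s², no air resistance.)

By conservation of energy (no air resistance), the ball returns to the throw height with the same speed as launch, but directed downward.
|v_ground| = v₀ = 73.6 mph
v_ground = 73.6 mph (downward)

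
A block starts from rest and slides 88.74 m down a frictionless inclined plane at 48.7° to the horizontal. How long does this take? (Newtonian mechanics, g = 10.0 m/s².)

a = g sin(θ) = 10.0 × sin(48.7°) = 7.5126 m/s²
t = √(2d/a) = √(2 × 88.74 / 7.5126) = 4.86 s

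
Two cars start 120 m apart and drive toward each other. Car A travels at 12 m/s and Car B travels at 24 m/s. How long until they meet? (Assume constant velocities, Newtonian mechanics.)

Combined speed: v_combined = 12 + 24 = 36 m/s
Time to meet: t = d/v_combined = 120/36 = 3.33 s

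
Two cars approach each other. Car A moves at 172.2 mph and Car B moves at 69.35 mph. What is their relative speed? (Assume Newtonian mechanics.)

v_rel = v_A + v_B = 172.2 + 69.35 = 241.55 mph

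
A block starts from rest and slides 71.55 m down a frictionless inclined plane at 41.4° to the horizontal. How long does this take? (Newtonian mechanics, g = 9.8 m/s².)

a = g sin(θ) = 9.8 × sin(41.4°) = 6.4809 m/s²
t = √(2d/a) = √(2 × 71.55 / 6.4809) = 4.7 s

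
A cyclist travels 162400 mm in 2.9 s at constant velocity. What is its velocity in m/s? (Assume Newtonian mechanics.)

d = 162400 mm × 0.001 = 162.4 m
v = d / t = 162.4 / 2.9 = 56.0 m/s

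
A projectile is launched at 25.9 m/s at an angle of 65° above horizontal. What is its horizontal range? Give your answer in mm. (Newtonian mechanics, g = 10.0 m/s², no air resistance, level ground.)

R = v₀² × sin(2θ) / g = 25.9² × sin(2 × 65°) / 10.0 = 670.81 × 0.766044 / 10.0 = 51.387 m
R = 51.387 m / 0.001 = 51390 mm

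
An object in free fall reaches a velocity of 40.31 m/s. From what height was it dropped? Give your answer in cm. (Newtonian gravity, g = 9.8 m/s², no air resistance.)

h = v² / (2g) = 40.31² / (2 × 9.8) = 82.9029 m
h = 82.9029 m / 0.01 = 8290 cm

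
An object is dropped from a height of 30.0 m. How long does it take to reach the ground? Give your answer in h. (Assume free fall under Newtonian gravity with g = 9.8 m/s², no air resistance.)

t = √(2h/g) = √(2 × 30.0 / 9.8) = 2.47436 s
t = 2.47436 s / 3600.0 = 0.0006873 h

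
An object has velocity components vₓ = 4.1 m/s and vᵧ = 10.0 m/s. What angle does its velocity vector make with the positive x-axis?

θ = arctan(vᵧ/vₓ) = arctan(10.0/4.1) = 67.71°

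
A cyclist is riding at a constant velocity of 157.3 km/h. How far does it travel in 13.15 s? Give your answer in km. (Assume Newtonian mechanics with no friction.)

v = 157.3 km/h × 0.2777777777777778 = 43.6944 m/s
d = v × t = 43.6944 × 13.15 = 574.581 m
d = 574.581 m / 1000.0 = 0.5746 km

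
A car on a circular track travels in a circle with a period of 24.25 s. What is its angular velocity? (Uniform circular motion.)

ω = 2π/T = 2π/24.25 = 0.2591 rad/s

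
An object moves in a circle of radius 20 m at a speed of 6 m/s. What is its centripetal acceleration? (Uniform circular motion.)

a_c = v²/r = 6²/20 = 36/20 = 1.8 m/s²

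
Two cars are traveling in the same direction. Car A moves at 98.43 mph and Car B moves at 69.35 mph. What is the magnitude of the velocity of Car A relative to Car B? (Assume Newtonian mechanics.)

v_rel = |v_A - v_B| = |98.43 - 69.35| = 29.08 mph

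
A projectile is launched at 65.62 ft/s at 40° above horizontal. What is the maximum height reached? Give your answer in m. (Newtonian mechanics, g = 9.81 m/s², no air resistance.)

v₀ = 65.62 ft/s × 0.3048 = 20.001 m/s
H = v₀² × sin²(θ) / (2g) = 20.001² × sin(40°)² / (2 × 9.81) = 400.04 × 0.413176 / 19.62 = 8.424 m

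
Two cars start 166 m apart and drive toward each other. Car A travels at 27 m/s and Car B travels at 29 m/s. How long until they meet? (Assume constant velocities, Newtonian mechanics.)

Combined speed: v_combined = 27 + 29 = 56 m/s
Time to meet: t = d/v_combined = 166/56 = 2.96 s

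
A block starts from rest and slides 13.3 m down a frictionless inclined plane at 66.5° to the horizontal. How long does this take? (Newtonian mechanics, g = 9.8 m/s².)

a = g sin(θ) = 9.8 × sin(66.5°) = 8.9872 m/s²
t = √(2d/a) = √(2 × 13.3 / 8.9872) = 1.72 s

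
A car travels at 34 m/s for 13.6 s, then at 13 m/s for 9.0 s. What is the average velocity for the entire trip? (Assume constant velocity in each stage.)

d₁ = v₁t₁ = 34 × 13.6 = 462.4 m
d₂ = v₂t₂ = 13 × 9.0 = 117.0 m
d_total = 579.4 m, t_total = 22.6 s
v_avg = d_total/t_total = 579.4/22.6 = 25.64 m/s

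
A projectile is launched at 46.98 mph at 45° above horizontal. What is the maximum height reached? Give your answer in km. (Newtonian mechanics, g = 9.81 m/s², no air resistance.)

v₀ = 46.98 mph × 0.44704 = 21.0019 m/s
H = v₀² × sin²(θ) / (2g) = 21.0019² × sin(45°)² / (2 × 9.81) = 441.08 × 0.5 / 19.62 = 11.2406 m
H = 11.2406 m / 1000.0 = 0.01124 km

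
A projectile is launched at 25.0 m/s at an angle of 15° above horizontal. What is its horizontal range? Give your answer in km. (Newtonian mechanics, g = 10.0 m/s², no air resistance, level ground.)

R = v₀² × sin(2θ) / g = 25.0² × sin(2 × 15°) / 10.0 = 625.0 × 0.5 / 10.0 = 31.25 m
R = 31.25 m / 1000.0 = 0.03125 km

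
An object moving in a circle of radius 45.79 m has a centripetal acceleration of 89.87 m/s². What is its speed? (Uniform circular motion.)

v = √(a_c × r) = √(89.87 × 45.79) = 64.15 m/s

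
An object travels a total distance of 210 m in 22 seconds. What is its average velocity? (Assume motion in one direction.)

v_avg = Δd / Δt = 210 / 22 = 9.55 m/s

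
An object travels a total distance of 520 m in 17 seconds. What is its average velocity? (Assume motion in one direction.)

v_avg = Δd / Δt = 520 / 17 = 30.59 m/s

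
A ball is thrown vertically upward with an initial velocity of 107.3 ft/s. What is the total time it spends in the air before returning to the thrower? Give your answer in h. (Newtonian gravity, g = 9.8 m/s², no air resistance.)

v₀ = 107.3 ft/s × 0.3048 = 32.705 m/s
t_total = 2 × v₀ / g = 2 × 32.705 / 9.8 = 6.67449 s
t_total = 6.67449 s / 3600.0 = 0.001854 h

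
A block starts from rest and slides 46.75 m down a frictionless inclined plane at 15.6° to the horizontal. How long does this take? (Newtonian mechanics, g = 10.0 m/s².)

a = g sin(θ) = 10.0 × sin(15.6°) = 2.6892 m/s²
t = √(2d/a) = √(2 × 46.75 / 2.6892) = 5.9 s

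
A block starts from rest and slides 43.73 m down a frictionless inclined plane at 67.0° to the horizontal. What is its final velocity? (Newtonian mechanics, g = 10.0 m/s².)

a = g sin(θ) = 10.0 × sin(67.0°) = 9.205 m/s²
v = √(2ad) = √(2 × 9.205 × 43.73) = 28.37 m/s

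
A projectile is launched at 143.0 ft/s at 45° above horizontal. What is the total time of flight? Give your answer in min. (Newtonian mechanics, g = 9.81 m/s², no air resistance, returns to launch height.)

v₀ = 143.0 ft/s × 0.3048 = 43.5864 m/s
T = 2 × v₀ × sin(θ) / g = 2 × 43.5864 × sin(45°) / 9.81 = 2 × 43.5864 × 0.707107 / 9.81 = 6.28343 s
T = 6.28343 s / 60.0 = 0.1047 min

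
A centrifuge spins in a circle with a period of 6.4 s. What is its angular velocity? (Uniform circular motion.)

ω = 2π/T = 2π/6.4 = 0.9817 rad/s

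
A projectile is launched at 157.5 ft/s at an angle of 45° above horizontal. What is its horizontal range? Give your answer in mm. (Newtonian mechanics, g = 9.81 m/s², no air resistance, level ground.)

v₀ = 157.5 ft/s × 0.3048 = 48.006 m/s
R = v₀² × sin(2θ) / g = 48.006² × sin(2 × 45°) / 9.81 = 2304.58 × 1.0 / 9.81 = 234.922 m
R = 234.922 m / 0.001 = 234900 mm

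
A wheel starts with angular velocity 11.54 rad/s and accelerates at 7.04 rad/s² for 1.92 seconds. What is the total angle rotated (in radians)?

θ = ω₀t + ½αt² = 11.54×1.92 + ½×7.04×1.92² = 35.13 rad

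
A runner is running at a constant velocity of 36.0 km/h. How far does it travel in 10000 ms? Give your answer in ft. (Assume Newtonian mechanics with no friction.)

v = 36.0 km/h × 0.2777777777777778 = 10.0 m/s
t = 10000 ms × 0.001 = 10.0 s
d = v × t = 10.0 × 10.0 = 100.0 m
d = 100.0 m / 0.3048 = 328.1 ft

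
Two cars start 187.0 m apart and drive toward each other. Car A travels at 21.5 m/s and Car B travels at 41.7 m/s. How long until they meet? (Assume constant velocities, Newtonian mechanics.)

Combined speed: v_combined = 21.5 + 41.7 = 63.2 m/s
Time to meet: t = d/v_combined = 187.0/63.2 = 2.96 s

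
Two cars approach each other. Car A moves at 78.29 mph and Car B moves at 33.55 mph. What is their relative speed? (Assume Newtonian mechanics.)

v_rel = v_A + v_B = 78.29 + 33.55 = 111.84 mph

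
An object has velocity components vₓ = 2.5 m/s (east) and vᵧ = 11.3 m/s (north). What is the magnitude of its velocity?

|v| = √(vₓ² + vᵧ²) = √(2.5² + 11.3²) = √(133.94) = 11.57 m/s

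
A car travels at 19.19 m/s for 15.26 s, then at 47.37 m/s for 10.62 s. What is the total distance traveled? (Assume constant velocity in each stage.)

d₁ = v₁t₁ = 19.19 × 15.26 = 292.8394 m
d₂ = v₂t₂ = 47.37 × 10.62 = 503.0694 m
d_total = 292.8394 + 503.0694 = 795.91 m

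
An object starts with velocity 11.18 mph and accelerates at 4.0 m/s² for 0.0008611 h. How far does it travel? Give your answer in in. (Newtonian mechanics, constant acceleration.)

v₀ = 11.18 mph × 0.44704 = 4.99791 m/s
t = 0.0008611 h × 3600.0 = 3.09996 s
d = v₀ × t + ½ × a × t² = 4.99791 × 3.09996 + 0.5 × 4.0 × 3.09996² = 34.7128 m
d = 34.7128 m / 0.0254 = 1367 in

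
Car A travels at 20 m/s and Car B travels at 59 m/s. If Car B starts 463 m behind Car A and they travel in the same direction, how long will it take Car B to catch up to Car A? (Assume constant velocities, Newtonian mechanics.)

Relative speed: v_rel = 59 - 20 = 39 m/s
Time to catch: t = d₀/v_rel = 463/39 = 11.87 s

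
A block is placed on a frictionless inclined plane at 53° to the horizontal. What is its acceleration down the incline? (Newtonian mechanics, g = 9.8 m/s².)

a = g sin(θ) = 9.8 × sin(53°) = 9.8 × 0.7986 = 7.83 m/s²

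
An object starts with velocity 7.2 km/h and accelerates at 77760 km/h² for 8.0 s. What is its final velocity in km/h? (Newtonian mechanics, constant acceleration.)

v₀ = 7.2 km/h × 0.2777777777777778 = 2.0 m/s
a = 77760 km/h² × 7.716049382716049e-05 = 6.0 m/s²
v = v₀ + a × t = 2.0 + 6.0 × 8.0 = 50.0 m/s
v = 50.0 m/s / 0.2777777777777778 = 180.0 km/h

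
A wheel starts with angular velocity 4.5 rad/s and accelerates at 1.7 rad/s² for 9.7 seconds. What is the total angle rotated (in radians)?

θ = ω₀t + ½αt² = 4.5×9.7 + ½×1.7×9.7² = 123.63 rad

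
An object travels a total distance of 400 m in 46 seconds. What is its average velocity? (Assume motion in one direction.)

v_avg = Δd / Δt = 400 / 46 = 8.7 m/s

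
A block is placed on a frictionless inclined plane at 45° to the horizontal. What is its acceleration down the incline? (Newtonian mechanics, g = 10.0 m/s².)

a = g sin(θ) = 10.0 × sin(45°) = 10.0 × 0.7071 = 7.07 m/s²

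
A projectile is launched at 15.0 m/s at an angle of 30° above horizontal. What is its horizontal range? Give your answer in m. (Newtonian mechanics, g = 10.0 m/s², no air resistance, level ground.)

R = v₀² × sin(2θ) / g = 15.0² × sin(2 × 30°) / 10.0 = 225.0 × 0.866025 / 10.0 = 19.49 m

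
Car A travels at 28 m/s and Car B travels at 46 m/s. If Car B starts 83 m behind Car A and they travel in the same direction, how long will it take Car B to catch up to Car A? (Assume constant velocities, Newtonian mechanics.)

Relative speed: v_rel = 46 - 28 = 18 m/s
Time to catch: t = d₀/v_rel = 83/18 = 4.61 s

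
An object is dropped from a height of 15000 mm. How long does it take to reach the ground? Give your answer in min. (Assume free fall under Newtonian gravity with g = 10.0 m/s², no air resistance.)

h = 15000 mm × 0.001 = 15.0 m
t = √(2h/g) = √(2 × 15.0 / 10.0) = 1.73205 s
t = 1.73205 s / 60.0 = 0.02887 min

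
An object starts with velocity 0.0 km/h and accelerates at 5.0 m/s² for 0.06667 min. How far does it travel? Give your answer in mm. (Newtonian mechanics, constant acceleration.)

v₀ = 0.0 km/h × 0.2777777777777778 = 0.0 m/s
t = 0.06667 min × 60.0 = 4.0002 s
d = v₀ × t + ½ × a × t² = 0.0 × 4.0002 + 0.5 × 5.0 × 4.0002² = 40.004 m
d = 40.004 m / 0.001 = 40000 mm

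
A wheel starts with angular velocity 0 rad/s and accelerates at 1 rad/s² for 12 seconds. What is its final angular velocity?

ω = ω₀ + αt = 0 + 1 × 12 = 12 rad/s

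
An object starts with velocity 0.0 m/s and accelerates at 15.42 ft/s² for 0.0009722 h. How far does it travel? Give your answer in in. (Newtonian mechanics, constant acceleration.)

a = 15.42 ft/s² × 0.3048 = 4.70002 m/s²
t = 0.0009722 h × 3600.0 = 3.49992 s
d = v₀ × t + ½ × a × t² = 0.0 × 3.49992 + 0.5 × 4.70002 × 3.49992² = 28.7863 m
d = 28.7863 m / 0.0254 = 1133 in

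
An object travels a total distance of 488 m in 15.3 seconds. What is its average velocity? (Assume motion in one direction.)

v_avg = Δd / Δt = 488 / 15.3 = 31.9 m/s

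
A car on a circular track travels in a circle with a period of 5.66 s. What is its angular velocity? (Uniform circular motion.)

ω = 2π/T = 2π/5.66 = 1.1101 rad/s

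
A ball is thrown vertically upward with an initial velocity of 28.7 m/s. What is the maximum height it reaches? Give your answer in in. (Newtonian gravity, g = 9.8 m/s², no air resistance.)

h_max = v₀² / (2g) = 28.7² / (2 × 9.8) = 823.69 / 19.6 = 42.025 m
h_max = 42.025 m / 0.0254 = 1655 in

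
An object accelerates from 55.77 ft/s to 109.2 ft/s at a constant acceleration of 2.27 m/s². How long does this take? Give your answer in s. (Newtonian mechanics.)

v₀ = 55.77 ft/s × 0.3048 = 16.9987 m/s
v = 109.2 ft/s × 0.3048 = 33.2842 m/s
t = (v - v₀) / a = (33.2842 - 16.9987) / 2.27 = 7.174 s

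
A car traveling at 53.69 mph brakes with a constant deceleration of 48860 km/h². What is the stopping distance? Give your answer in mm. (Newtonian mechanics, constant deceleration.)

v₀ = 53.69 mph × 0.44704 = 24.0016 m/s
a = 48860 km/h² × 7.716049382716049e-05 = 3.77006 m/s²
d = v₀² / (2a) = 24.0016² / (2 × 3.77006) = 576.077 / 7.54012 = 76.4016 m
d = 76.4016 m / 0.001 = 76400 mm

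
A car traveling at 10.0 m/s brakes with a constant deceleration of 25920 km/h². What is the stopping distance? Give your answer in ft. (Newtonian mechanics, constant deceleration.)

a = 25920 km/h² × 7.716049382716049e-05 = 2.0 m/s²
d = v₀² / (2a) = 10.0² / (2 × 2.0) = 100.0 / 4.0 = 25.0 m
d = 25.0 m / 0.3048 = 82.02 ft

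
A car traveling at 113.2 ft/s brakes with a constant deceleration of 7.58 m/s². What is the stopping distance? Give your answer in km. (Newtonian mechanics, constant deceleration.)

v₀ = 113.2 ft/s × 0.3048 = 34.5034 m/s
d = v₀² / (2a) = 34.5034² / (2 × 7.58) = 1190.48 / 15.16 = 78.5277 m
d = 78.5277 m / 1000.0 = 0.07853 km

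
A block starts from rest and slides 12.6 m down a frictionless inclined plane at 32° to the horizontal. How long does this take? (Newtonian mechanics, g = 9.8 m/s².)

a = g sin(θ) = 9.8 × sin(32°) = 5.1932 m/s²
t = √(2d/a) = √(2 × 12.6 / 5.1932) = 2.2 s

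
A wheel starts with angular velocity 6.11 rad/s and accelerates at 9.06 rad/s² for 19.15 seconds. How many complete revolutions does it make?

θ = ω₀t + ½αt² = 6.11×19.15 + ½×9.06×19.15² = 1778.259425 rad
Total revolutions = θ/(2π) = 1778.259425/(2π) = 283.02
Complete revolutions = ⌊283.02⌋ = 283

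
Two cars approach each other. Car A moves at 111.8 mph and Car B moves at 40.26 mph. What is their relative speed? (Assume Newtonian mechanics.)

v_rel = v_A + v_B = 111.8 + 40.26 = 152.06 mph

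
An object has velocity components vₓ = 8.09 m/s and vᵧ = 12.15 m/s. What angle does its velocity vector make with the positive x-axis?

θ = arctan(vᵧ/vₓ) = arctan(12.15/8.09) = 56.34°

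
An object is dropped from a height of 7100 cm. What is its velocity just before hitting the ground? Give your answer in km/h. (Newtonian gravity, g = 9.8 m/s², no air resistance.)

h = 7100 cm × 0.01 = 71.0 m
v = √(2gh) = √(2 × 9.8 × 71.0) = 37.3042 m/s
v = 37.3042 m/s / 0.2777777777777778 = 134.3 km/h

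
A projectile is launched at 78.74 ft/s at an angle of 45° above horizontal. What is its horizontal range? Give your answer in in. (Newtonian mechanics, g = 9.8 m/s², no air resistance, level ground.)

v₀ = 78.74 ft/s × 0.3048 = 24.0 m/s
R = v₀² × sin(2θ) / g = 24.0² × sin(2 × 45°) / 9.8 = 576.0 × 1.0 / 9.8 = 58.7755 m
R = 58.7755 m / 0.0254 = 2314 in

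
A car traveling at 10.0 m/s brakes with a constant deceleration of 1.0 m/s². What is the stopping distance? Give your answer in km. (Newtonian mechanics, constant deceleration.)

d = v₀² / (2a) = 10.0² / (2 × 1.0) = 100.0 / 2.0 = 50.0 m
d = 50.0 m / 1000.0 = 0.05 km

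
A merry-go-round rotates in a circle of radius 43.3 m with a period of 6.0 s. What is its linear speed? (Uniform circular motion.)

v = 2πr/T = 2π×43.3/6.0 = 45.34 m/s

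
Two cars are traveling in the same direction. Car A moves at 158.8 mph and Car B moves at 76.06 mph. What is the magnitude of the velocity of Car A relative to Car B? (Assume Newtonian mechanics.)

v_rel = |v_A - v_B| = |158.8 - 76.06| = 82.74 mph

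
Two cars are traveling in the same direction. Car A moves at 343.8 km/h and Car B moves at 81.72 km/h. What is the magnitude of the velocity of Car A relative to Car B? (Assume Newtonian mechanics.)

v_rel = |v_A - v_B| = |343.8 - 81.72| = 262.08 km/h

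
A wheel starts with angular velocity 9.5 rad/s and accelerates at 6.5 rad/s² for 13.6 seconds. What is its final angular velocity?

ω = ω₀ + αt = 9.5 + 6.5 × 13.6 = 97.9 rad/s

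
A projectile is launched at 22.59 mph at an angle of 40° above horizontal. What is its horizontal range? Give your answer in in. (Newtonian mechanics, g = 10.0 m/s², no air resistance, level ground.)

v₀ = 22.59 mph × 0.44704 = 10.0986 m/s
R = v₀² × sin(2θ) / g = 10.0986² × sin(2 × 40°) / 10.0 = 101.982 × 0.984808 / 10.0 = 10.0433 m
R = 10.0433 m / 0.0254 = 395.4 in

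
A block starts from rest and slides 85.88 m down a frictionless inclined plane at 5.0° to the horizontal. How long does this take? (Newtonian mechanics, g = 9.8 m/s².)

a = g sin(θ) = 9.8 × sin(5.0°) = 0.8541 m/s²
t = √(2d/a) = √(2 × 85.88 / 0.8541) = 14.18 s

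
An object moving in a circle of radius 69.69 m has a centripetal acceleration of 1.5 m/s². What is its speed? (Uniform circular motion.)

v = √(a_c × r) = √(1.5 × 69.69) = 10.22 m/s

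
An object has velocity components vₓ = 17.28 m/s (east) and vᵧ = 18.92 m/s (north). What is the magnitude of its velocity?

|v| = √(vₓ² + vᵧ²) = √(17.28² + 18.92²) = √(656.5648) = 25.62 m/s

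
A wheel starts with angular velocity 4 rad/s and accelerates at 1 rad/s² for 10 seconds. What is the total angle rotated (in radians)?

θ = ω₀t + ½αt² = 4×10 + ½×1×10² = 90.0 rad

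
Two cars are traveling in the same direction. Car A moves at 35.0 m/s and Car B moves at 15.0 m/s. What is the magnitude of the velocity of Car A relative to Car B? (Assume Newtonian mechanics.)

v_rel = |v_A - v_B| = |35.0 - 15.0| = 20.0 m/s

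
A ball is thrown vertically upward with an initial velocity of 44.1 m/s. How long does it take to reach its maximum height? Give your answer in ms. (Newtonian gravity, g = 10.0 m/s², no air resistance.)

t_up = v₀ / g = 44.1 / 10.0 = 4.41 s
t_up = 4.41 s / 0.001 = 4410 ms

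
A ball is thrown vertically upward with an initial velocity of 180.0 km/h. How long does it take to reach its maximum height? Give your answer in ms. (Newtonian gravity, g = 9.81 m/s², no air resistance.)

v₀ = 180.0 km/h × 0.2777777777777778 = 50.0 m/s
t_up = v₀ / g = 50.0 / 9.81 = 5.09684 s
t_up = 5.09684 s / 0.001 = 5097 ms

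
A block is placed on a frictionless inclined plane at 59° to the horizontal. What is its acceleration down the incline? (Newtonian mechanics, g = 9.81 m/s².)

a = g sin(θ) = 9.81 × sin(59°) = 9.81 × 0.8572 = 8.41 m/s²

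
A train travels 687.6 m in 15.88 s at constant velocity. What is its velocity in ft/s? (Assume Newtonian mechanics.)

v = d / t = 687.6 / 15.88 = 43.2997 m/s
v = 43.2997 m/s / 0.3048 = 142.1 ft/s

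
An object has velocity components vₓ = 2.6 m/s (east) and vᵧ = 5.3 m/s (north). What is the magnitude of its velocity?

|v| = √(vₓ² + vᵧ²) = √(2.6² + 5.3²) = √(34.85) = 5.9 m/s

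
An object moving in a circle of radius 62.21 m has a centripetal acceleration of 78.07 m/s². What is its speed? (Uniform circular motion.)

v = √(a_c × r) = √(78.07 × 62.21) = 69.69 m/s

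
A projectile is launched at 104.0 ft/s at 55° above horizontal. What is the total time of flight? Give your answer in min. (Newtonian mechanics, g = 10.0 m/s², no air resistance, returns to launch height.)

v₀ = 104.0 ft/s × 0.3048 = 31.6992 m/s
T = 2 × v₀ × sin(θ) / g = 2 × 31.6992 × sin(55°) / 10.0 = 2 × 31.6992 × 0.819152 / 10.0 = 5.19329 s
T = 5.19329 s / 60.0 = 0.08655 min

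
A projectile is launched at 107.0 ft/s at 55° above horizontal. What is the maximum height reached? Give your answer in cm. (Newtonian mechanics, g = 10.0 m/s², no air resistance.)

v₀ = 107.0 ft/s × 0.3048 = 32.6136 m/s
H = v₀² × sin²(θ) / (2g) = 32.6136² × sin(55°)² / (2 × 10.0) = 1063.65 × 0.67101 / 20.0 = 35.686 m
H = 35.686 m / 0.01 = 3569 cm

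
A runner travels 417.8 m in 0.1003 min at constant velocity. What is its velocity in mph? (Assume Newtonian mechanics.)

t = 0.1003 min × 60.0 = 6.018 s
v = d / t = 417.8 / 6.018 = 69.4251 m/s
v = 69.4251 m/s / 0.44704 = 155.3 mph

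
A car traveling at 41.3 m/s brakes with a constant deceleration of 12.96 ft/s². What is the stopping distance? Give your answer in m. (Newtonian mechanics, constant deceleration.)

a = 12.96 ft/s² × 0.3048 = 3.95021 m/s²
d = v₀² / (2a) = 41.3² / (2 × 3.95021) = 1705.69 / 7.90042 = 215.9 m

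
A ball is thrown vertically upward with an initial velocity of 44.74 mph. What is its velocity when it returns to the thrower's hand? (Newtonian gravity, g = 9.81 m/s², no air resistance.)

By conservation of energy (no air resistance), the ball returns to the throw height with the same speed as launch, but directed downward.
|v_ground| = v₀ = 44.74 mph
v_ground = 44.74 mph (downward)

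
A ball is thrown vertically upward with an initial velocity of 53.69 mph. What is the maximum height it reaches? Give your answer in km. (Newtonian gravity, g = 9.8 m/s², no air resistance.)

v₀ = 53.69 mph × 0.44704 = 24.0016 m/s
h_max = v₀² / (2g) = 24.0016² / (2 × 9.8) = 576.077 / 19.6 = 29.3917 m
h_max = 29.3917 m / 1000.0 = 0.02939 km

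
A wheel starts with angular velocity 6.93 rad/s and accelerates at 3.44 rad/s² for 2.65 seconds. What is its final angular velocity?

ω = ω₀ + αt = 6.93 + 3.44 × 2.65 = 16.05 rad/s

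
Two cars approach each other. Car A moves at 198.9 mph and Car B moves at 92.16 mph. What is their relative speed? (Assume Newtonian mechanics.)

v_rel = v_A + v_B = 198.9 + 92.16 = 291.06 mph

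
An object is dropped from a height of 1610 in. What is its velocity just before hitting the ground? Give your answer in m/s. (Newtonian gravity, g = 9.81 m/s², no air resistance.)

h = 1610 in × 0.0254 = 40.894 m
v = √(2gh) = √(2 × 9.81 × 40.894) = 28.33 m/s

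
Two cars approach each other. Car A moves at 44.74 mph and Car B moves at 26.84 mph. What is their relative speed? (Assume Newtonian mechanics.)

v_rel = v_A + v_B = 44.74 + 26.84 = 71.58 mph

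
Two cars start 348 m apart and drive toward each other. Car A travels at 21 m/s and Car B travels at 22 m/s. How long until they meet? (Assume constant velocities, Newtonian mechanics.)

Combined speed: v_combined = 21 + 22 = 43 m/s
Time to meet: t = d/v_combined = 348/43 = 8.09 s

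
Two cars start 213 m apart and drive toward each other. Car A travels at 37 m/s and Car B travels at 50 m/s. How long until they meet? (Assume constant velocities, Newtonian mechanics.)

Combined speed: v_combined = 37 + 50 = 87 m/s
Time to meet: t = d/v_combined = 213/87 = 2.45 s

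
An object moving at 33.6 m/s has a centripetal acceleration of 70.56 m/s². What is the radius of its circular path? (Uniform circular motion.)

r = v²/a_c = 33.6²/70.56 = 16.0 m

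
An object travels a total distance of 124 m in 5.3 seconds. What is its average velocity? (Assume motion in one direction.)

v_avg = Δd / Δt = 124 / 5.3 = 23.4 m/s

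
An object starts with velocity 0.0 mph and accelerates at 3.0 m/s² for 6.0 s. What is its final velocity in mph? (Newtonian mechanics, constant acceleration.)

v₀ = 0.0 mph × 0.44704 = 0.0 m/s
v = v₀ + a × t = 0.0 + 3.0 × 6.0 = 18.0 m/s
v = 18.0 m/s / 0.44704 = 40.26 mph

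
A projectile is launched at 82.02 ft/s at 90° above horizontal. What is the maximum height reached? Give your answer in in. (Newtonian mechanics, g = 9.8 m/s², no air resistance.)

v₀ = 82.02 ft/s × 0.3048 = 24.9997 m/s
H = v₀² × sin²(θ) / (2g) = 24.9997² × sin(90°)² / (2 × 9.8) = 624.985 × 1.0 / 19.6 = 31.887 m
H = 31.887 m / 0.0254 = 1255 in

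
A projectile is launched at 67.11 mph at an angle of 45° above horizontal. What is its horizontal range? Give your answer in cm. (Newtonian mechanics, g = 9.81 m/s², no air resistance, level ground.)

v₀ = 67.11 mph × 0.44704 = 30.0009 m/s
R = v₀² × sin(2θ) / g = 30.0009² × sin(2 × 45°) / 9.81 = 900.054 × 1.0 / 9.81 = 91.7486 m
R = 91.7486 m / 0.01 = 9175 cm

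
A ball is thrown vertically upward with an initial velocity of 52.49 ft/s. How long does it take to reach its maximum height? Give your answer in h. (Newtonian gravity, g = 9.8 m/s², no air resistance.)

v₀ = 52.49 ft/s × 0.3048 = 15.999 m/s
t_up = v₀ / g = 15.999 / 9.8 = 1.63255 s
t_up = 1.63255 s / 3600.0 = 0.0004535 h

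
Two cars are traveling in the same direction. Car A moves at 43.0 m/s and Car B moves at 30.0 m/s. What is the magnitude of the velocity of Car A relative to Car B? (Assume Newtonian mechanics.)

v_rel = |v_A - v_B| = |43.0 - 30.0| = 13.0 m/s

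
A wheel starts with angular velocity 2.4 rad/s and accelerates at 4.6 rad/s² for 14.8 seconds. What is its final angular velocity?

ω = ω₀ + αt = 2.4 + 4.6 × 14.8 = 70.48 rad/s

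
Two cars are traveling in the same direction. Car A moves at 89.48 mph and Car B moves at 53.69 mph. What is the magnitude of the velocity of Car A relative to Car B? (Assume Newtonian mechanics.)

v_rel = |v_A - v_B| = |89.48 - 53.69| = 35.79 mph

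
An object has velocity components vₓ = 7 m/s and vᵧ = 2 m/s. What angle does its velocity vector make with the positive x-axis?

θ = arctan(vᵧ/vₓ) = arctan(2/7) = 15.95°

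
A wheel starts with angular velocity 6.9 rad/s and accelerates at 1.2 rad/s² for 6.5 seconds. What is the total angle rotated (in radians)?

θ = ω₀t + ½αt² = 6.9×6.5 + ½×1.2×6.5² = 70.2 rad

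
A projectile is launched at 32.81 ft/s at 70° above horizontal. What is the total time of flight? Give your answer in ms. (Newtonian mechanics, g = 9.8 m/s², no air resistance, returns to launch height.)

v₀ = 32.81 ft/s × 0.3048 = 10.0005 m/s
T = 2 × v₀ × sin(θ) / g = 2 × 10.0005 × sin(70°) / 9.8 = 2 × 10.0005 × 0.939693 / 9.8 = 1.91784 s
T = 1.91784 s / 0.001 = 1918 ms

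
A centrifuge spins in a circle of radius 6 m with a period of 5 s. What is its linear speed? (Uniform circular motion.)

v = 2πr/T = 2π×6/5 = 7.54 m/s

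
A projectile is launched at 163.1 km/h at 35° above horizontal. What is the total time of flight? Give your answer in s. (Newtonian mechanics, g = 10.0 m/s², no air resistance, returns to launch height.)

v₀ = 163.1 km/h × 0.2777777777777778 = 45.3056 m/s
T = 2 × v₀ × sin(θ) / g = 2 × 45.3056 × sin(35°) / 10.0 = 2 × 45.3056 × 0.573576 / 10.0 = 5.197 s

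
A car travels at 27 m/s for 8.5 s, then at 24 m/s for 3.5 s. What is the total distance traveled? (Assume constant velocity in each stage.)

d₁ = v₁t₁ = 27 × 8.5 = 229.5 m
d₂ = v₂t₂ = 24 × 3.5 = 84.0 m
d_total = 229.5 + 84.0 = 313.5 m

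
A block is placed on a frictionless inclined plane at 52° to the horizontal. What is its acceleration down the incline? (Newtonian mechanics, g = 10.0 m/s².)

a = g sin(θ) = 10.0 × sin(52°) = 10.0 × 0.788 = 7.88 m/s²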